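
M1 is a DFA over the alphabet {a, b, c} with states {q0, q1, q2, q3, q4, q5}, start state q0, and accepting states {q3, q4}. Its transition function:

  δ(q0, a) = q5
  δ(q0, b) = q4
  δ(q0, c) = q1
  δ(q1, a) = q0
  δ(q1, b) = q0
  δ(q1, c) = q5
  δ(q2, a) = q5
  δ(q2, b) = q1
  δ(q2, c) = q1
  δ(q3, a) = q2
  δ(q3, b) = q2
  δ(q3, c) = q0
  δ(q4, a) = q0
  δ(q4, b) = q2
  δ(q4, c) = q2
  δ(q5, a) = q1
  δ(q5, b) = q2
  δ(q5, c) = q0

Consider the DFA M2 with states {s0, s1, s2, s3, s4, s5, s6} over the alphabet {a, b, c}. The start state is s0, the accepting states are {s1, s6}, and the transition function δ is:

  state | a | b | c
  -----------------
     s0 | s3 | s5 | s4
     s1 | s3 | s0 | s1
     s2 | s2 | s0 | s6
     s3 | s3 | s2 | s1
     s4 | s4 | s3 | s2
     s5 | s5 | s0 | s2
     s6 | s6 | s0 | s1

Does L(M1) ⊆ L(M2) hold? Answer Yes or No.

No

The string b is in L(M1) but not in L(M2).
So L(M1) ⊄ L(M2).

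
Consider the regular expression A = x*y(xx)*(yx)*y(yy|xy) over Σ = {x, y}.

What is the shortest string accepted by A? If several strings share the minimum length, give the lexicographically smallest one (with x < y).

yyxy

By inspection of the expression, no string of length less than 4 matches, and yyxy is the lexicographically first match of length 4.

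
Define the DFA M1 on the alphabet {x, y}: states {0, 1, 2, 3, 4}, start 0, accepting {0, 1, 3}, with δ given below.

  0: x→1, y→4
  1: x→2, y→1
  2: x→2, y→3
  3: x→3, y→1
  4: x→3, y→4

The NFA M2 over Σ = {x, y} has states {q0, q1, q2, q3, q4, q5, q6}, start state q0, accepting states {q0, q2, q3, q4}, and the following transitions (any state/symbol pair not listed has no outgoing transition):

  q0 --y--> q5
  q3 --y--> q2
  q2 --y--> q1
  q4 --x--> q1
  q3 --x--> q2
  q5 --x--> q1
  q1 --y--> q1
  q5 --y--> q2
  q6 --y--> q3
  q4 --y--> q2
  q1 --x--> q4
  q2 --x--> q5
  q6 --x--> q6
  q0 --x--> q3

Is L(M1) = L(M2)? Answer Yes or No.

No

The string yx is accepted by M1 but rejected by M2.
So L(M1) ≠ L(M2).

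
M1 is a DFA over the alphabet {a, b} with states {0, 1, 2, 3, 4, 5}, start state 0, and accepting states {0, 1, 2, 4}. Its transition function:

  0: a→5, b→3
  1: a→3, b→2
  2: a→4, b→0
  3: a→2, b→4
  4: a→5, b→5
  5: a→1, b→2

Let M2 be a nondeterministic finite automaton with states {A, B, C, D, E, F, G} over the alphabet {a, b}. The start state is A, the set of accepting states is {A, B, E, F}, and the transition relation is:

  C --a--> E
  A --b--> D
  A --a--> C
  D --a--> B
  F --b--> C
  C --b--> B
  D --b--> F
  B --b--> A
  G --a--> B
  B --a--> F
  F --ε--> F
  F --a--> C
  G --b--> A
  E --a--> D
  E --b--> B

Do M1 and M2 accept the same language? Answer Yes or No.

Exploring the product automaton M1 × M2 from the start pair (0, A), following both machines on each input symbol, reaches 6 state pairs: (0, A), (5, C), (3, D), (1, E), (2, B), (4, F).
M1 accepts in {0, 1, 2, 4} and M2 accepts in {A, B, E, F}. In every reachable pair the two components are either both accepting — (0, A), (1, E), (2, B), (4, F) — or both non-accepting, so no string is accepted by exactly one of the machines: L(M1) \ L(M2) and L(M2) \ L(M1) are both empty.
Hence every string is accepted by M1 iff it is accepted by M2, and the two languages coincide.

Yes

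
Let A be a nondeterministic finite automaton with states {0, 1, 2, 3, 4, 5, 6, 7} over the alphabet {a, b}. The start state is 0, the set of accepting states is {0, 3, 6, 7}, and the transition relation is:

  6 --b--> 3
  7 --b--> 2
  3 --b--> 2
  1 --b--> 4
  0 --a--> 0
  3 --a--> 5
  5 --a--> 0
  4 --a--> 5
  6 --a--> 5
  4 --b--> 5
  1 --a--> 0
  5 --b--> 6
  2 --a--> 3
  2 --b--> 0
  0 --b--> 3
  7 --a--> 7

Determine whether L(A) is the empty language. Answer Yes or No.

The empty string ε is accepted: the run 0 ends in the accepting state 0.
Since at least one string is accepted, L(A) is not empty.

No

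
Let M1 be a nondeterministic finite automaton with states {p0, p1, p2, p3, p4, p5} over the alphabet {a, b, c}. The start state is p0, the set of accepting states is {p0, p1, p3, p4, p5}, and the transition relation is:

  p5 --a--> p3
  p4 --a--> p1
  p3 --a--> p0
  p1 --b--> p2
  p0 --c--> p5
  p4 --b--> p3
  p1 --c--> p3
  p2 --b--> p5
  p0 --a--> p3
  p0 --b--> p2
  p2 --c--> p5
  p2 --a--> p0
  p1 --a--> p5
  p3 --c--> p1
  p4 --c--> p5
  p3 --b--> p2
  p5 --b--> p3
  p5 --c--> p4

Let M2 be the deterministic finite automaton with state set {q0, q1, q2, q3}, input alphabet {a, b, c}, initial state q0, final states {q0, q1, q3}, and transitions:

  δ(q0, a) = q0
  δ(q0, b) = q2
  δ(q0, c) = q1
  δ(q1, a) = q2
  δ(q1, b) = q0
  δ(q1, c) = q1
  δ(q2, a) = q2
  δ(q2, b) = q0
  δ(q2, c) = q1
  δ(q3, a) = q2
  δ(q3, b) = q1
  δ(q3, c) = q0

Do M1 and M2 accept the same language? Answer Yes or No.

No

The string ba is accepted by M1 but rejected by M2.
So L(M1) ≠ L(M2).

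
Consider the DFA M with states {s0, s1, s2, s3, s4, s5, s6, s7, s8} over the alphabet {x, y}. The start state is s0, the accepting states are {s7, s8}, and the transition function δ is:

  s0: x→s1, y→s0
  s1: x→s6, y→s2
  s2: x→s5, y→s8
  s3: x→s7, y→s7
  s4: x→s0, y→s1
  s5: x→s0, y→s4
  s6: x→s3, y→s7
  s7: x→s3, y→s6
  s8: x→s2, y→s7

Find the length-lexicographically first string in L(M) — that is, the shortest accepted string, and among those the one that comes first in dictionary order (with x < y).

xxy

A breadth-first search from s0 reaches an accepting state first via the path s0 → s1 → s6 → s7 on input xxy.
No string of length < 3 is accepted (BFS exhausts all shorter strings without reaching an accepting state), and xxy is the lexicographically least accepting string of length 3.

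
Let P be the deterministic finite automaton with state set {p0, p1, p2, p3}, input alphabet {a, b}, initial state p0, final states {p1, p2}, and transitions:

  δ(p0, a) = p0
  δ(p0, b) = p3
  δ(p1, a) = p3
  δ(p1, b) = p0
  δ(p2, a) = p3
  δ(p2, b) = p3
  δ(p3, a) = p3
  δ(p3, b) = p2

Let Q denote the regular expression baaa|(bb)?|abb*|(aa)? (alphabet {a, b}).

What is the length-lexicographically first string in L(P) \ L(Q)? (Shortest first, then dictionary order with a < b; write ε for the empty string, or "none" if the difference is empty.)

The string bab is accepted by P but not by Q.
No shorter string lies in the difference, and bab is the lexicographically first length-3 string in L(P) \ L(Q).

bab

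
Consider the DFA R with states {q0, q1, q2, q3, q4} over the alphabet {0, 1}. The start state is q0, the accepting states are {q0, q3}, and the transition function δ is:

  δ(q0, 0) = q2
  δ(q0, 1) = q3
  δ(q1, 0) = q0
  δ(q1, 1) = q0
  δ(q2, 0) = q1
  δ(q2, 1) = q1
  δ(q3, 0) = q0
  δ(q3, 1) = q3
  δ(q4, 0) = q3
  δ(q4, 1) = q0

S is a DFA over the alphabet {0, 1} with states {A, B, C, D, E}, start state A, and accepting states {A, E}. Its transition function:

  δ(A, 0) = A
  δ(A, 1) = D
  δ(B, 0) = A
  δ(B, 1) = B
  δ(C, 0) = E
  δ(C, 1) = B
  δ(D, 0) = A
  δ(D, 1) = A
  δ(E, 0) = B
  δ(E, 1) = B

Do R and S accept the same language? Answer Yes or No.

The string 1 is accepted by R but rejected by S.
So L(R) ≠ L(S).

No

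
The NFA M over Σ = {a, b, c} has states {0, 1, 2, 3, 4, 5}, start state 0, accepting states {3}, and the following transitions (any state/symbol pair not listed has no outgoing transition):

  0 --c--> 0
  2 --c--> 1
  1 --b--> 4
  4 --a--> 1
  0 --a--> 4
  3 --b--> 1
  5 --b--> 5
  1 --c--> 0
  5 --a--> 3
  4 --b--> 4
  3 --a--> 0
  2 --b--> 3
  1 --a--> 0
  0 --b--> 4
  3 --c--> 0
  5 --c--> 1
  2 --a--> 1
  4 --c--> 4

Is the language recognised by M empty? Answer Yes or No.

Yes

The states reachable from the start state are {0, 1, 4}.
None of the accepting states {3} is reachable, so no string is accepted and L(M) = ∅.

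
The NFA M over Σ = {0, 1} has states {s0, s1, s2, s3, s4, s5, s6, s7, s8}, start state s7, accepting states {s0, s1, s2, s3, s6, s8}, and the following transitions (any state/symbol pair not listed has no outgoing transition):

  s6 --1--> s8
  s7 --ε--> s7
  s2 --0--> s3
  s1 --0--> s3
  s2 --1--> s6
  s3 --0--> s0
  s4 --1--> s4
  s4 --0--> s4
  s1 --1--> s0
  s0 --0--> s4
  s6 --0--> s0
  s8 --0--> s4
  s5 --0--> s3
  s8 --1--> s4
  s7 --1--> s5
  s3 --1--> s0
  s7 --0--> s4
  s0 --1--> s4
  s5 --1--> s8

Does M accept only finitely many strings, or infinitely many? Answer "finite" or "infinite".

The useful states (reachable from s7 and able to reach an accepting state) are {s0, s3, s5, s7, s8}.
Restricted to these states the transition graph has no cycle, so every accepting path has bounded length and L is finite.

finite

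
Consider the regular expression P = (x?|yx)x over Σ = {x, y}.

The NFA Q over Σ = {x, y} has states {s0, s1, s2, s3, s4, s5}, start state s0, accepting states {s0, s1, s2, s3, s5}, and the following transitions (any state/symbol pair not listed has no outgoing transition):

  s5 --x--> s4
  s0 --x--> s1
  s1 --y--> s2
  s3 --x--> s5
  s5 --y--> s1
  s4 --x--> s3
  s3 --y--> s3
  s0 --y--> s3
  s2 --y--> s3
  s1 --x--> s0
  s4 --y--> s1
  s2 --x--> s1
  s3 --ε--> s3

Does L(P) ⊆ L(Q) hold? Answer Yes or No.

No

The string yxx is in L(P) but not in L(Q).
So L(P) ⊄ L(Q).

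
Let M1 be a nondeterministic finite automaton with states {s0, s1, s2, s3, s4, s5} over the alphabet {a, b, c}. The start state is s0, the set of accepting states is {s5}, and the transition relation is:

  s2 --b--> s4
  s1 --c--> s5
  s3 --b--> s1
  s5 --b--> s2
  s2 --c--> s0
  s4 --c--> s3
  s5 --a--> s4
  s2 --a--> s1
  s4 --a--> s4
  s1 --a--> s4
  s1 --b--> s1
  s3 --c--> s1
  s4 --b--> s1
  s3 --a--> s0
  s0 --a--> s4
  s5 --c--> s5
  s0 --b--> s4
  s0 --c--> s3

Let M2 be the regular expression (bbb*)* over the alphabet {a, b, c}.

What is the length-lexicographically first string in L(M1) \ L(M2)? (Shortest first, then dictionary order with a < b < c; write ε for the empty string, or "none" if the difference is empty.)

The string abc is accepted by M1 but not by M2.
No shorter string lies in the difference, and abc is the lexicographically first length-3 string in L(M1) \ L(M2).

abc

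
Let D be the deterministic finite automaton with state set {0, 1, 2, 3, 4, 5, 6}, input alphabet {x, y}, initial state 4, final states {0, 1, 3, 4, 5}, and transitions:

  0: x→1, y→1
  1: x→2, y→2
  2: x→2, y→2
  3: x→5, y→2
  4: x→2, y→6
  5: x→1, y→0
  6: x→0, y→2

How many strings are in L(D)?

4

The useful subgraph on states {0, 1, 4, 6} is acyclic, so L(D) is finite; the longest accepting path visits 4 useful states, giving maximum string length 3.
Counting accepting paths from 4 by length: 1 of length 0, 1 of length 2, 2 of length 3. Total 4.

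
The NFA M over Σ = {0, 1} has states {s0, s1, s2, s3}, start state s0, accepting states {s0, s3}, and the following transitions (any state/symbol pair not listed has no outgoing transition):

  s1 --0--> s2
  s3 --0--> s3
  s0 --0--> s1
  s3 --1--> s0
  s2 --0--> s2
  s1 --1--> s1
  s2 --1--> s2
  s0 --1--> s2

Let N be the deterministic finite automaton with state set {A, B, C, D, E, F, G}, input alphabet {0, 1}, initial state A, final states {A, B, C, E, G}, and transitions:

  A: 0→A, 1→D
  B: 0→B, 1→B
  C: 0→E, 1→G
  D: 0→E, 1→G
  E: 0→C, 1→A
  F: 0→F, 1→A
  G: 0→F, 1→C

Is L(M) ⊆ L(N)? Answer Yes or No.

Exploring the product automaton M × N from the start pair (s0, A), following both machines on each input symbol, reaches 11 state pairs: (s0, A), (s1, A), (s2, D), (s2, A), (s1, D), (s2, E), (s2, G), (s1, G), (s2, C), (s2, F), (s1, C).
M accepts in {s0, s3} and N accepts in {A, B, C, E, G}. The reachable pairs whose M-component is accepting are (s0, A); in each of them the N-component is accepting too, so the product for L(M) \ L(N) (M-component accepting, N-component rejecting) has no reachable accepting pair and the difference is empty.
Hence every string in L(M) is also in L(N).

Yes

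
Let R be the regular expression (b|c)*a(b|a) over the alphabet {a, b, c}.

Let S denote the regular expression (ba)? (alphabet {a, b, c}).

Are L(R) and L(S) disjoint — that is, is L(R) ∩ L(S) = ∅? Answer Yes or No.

Converting the expression R to a DFA (subset construction, then merging equivalent states) gives the minimal DFA with states {r0, r1, r2, r3}, start state r0, accepting states {r2} and transitions r0: a→r1, b→r0, c→r0; r1: a→r2, b→r2, c→r3; r2: a→r3, b→r3, c→r3; r3: a→r3, b→r3, c→r3.
Converting the expression S to a DFA (subset construction, then merging equivalent states) gives the minimal DFA with states {s0, s1, s2, s3}, start state s0, accepting states {s0, s3} and transitions s0: a→s1, b→s2, c→s1; s1: a→s1, b→s1, c→s1; s2: a→s3, b→s1, c→s1; s3: a→s1, b→s1, c→s1.
Exploring the product automaton R × S from the start pair (r0, s0), following both machines on each input symbol, reaches 7 state pairs: (r0, s0), (r1, s1), (r0, s2), (r0, s1), (r2, s1), (r3, s1), (r1, s3).
R accepts in {r2} and S accepts in {s0, s3}; no reachable pair has both components accepting, so no string drives both machines to acceptance simultaneously and L(R) ∩ L(S) = ∅.
So no string is accepted by both, and the intersection is empty.

Yes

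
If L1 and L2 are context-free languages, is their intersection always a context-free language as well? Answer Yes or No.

{aⁿbⁿcᵐ : m,n≥0} and {aᵐbⁿcⁿ : m,n≥0} are both context-free, but their intersection {aⁿbⁿcⁿ : n≥0} is not (pumping lemma).

No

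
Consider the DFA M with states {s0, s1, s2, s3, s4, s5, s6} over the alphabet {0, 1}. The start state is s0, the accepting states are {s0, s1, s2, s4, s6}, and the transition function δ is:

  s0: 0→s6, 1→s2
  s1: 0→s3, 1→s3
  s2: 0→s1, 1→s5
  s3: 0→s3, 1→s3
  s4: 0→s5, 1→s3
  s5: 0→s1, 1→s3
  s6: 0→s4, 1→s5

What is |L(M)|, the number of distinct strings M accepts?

8

The useful subgraph on states {s0, s1, s2, s4, s5, s6} is acyclic, so L(M) is finite; the longest accepting path visits 5 useful states, giving maximum string length 4.
Counting accepting paths from s0 by length: 1 of length 0, 2 of length 1, 2 of length 2, 2 of length 3, 1 of length 4. Total 8.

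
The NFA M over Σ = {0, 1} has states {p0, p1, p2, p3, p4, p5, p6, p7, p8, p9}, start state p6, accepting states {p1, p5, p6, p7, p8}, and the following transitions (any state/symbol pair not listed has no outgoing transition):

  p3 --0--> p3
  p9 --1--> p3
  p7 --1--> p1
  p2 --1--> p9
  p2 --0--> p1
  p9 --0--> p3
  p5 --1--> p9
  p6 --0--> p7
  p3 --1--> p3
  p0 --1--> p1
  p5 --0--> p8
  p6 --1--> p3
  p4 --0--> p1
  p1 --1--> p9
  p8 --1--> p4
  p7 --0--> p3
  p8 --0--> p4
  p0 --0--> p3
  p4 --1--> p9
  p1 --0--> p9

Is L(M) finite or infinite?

The useful states (reachable from p6 and able to reach an accepting state) are {p1, p6, p7}.
Restricted to these states the transition graph has no cycle, so every accepting path has bounded length and L is finite.

finite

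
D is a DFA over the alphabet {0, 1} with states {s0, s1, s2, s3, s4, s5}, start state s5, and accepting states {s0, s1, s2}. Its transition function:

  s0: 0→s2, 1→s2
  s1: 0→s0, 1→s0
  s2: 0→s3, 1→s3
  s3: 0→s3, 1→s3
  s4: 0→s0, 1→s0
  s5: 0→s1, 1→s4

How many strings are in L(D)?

13

The useful subgraph on states {s0, s1, s2, s4, s5} is acyclic, so L(D) is finite; the longest accepting path visits 4 useful states, giving maximum string length 3.
Counting accepting paths from s5 by length: 1 of length 1, 4 of length 2, 8 of length 3. Total 13.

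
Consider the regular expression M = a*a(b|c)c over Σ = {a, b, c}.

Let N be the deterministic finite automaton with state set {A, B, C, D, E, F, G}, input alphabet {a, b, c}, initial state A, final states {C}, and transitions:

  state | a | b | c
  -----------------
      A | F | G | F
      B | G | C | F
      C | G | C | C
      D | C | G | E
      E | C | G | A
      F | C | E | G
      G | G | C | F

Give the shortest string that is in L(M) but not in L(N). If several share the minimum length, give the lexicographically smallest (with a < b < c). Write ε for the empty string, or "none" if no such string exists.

The string abc is accepted by M but not by N.
No shorter string lies in the difference, and abc is the lexicographically first length-3 string in L(M) \ L(N).

abc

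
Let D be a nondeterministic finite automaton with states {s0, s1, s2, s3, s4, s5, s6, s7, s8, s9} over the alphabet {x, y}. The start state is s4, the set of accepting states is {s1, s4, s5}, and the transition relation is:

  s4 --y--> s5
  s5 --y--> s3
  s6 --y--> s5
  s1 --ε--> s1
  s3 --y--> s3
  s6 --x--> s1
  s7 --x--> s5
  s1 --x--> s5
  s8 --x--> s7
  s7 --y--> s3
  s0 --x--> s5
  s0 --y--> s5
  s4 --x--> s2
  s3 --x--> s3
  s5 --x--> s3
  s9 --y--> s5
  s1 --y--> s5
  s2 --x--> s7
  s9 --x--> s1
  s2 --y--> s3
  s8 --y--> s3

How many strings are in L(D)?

The useful subgraph on states {s2, s4, s5, s7} is acyclic, so L(D) is finite; the longest accepting path visits 4 useful states, giving maximum string length 3.
Counting accepting paths from s4 by length: 1 of length 0, 1 of length 1, 1 of length 3. Total 3.

3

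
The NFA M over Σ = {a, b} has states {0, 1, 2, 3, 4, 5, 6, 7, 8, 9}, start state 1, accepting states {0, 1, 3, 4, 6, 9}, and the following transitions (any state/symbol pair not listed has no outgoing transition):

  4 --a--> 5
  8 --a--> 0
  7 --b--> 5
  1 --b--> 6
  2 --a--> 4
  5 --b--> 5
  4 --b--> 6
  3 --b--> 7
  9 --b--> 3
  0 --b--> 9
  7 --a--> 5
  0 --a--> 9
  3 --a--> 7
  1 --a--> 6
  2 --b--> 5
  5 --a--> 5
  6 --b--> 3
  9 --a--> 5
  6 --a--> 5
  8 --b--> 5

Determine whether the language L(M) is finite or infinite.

The useful states (reachable from 1 and able to reach an accepting state) are {1, 3, 6}.
Restricted to these states the transition graph has no cycle, so every accepting path has bounded length and L is finite.

finite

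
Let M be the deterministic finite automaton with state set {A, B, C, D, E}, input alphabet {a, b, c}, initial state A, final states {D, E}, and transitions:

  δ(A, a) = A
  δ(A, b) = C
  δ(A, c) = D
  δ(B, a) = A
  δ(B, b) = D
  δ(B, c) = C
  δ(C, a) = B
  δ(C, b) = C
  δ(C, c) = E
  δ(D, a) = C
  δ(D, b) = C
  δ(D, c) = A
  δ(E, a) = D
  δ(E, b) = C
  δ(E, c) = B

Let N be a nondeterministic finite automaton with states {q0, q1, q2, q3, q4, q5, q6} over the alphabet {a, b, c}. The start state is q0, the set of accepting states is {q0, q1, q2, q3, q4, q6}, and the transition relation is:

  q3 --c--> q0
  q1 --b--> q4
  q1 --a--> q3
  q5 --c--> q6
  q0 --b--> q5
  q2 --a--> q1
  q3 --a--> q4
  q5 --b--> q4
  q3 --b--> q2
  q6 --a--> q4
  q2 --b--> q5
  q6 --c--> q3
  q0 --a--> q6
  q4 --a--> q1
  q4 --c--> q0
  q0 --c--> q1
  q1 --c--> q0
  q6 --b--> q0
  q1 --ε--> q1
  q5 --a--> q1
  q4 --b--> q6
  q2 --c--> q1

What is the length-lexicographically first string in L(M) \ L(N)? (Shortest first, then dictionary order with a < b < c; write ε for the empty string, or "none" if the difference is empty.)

abccb

The string abccb is accepted by M but not by N.
No shorter string lies in the difference, and abccb is the lexicographically first length-5 string in L(M) \ L(N).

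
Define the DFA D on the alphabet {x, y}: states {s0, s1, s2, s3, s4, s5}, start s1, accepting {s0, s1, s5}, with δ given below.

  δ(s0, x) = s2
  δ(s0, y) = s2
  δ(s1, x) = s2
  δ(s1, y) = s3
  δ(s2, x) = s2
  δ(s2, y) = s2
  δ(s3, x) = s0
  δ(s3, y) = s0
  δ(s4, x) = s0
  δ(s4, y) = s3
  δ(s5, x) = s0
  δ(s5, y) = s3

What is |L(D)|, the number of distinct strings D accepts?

The useful subgraph on states {s0, s1, s3} is acyclic, so L(D) is finite; the longest accepting path visits 3 useful states, giving maximum string length 2.
Counting accepting paths from s1 by length: 1 of length 0, 2 of length 2. Total 3.

3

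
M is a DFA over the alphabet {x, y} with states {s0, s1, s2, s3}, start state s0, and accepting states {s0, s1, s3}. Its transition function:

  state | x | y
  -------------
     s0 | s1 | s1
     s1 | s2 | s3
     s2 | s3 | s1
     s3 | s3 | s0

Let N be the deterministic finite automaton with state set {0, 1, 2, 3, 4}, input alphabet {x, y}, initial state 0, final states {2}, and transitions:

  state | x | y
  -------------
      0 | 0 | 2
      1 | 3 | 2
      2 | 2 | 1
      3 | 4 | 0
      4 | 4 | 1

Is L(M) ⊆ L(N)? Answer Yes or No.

No

The empty string ε is in L(M) but not in L(N).
So L(M) ⊄ L(N).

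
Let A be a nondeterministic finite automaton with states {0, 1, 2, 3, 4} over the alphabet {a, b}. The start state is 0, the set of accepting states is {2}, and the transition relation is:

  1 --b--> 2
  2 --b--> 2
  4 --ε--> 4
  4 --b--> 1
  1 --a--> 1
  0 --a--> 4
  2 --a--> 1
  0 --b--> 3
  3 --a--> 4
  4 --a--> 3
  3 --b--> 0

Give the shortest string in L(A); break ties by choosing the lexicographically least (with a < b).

abb

A breadth-first search from 0 reaches an accepting state first via the path 0 → 4 → 1 → 2 on input abb.
No string of length < 3 is accepted (BFS exhausts all shorter strings without reaching an accepting state), and abb is the lexicographically least accepting string of length 3.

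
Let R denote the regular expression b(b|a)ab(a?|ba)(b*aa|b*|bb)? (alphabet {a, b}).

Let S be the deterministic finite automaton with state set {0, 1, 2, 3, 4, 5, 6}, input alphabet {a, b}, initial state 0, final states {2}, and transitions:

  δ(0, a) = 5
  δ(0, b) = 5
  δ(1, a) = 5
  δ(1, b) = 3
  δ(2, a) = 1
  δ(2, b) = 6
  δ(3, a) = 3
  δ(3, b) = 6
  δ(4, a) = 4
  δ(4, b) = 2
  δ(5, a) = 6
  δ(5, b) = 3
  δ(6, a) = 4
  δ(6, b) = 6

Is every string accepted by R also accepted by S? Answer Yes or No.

No

The string bbab is in L(R) but not in L(S).
So L(R) ⊄ L(S).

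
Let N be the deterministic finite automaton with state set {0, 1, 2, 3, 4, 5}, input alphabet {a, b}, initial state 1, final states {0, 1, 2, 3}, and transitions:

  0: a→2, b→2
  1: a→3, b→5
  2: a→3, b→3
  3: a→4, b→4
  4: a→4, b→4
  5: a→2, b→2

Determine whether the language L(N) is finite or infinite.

The useful states (reachable from 1 and able to reach an accepting state) are {1, 2, 3, 5}.
Restricted to these states the transition graph has no cycle, so every accepting path has bounded length and L is finite.

finite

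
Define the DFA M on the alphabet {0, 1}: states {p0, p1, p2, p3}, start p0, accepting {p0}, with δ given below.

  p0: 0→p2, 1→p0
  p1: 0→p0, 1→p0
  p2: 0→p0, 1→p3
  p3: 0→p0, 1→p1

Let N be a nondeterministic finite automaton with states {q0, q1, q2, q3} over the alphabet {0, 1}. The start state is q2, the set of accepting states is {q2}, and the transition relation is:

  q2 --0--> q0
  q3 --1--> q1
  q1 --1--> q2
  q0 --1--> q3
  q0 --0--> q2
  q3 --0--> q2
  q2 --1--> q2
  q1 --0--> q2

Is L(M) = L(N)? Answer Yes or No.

Exploring the product automaton M × N from the start pair (p0, q2), following both machines on each input symbol, reaches 4 state pairs: (p0, q2), (p2, q0), (p3, q3), (p1, q1).
M accepts in {p0} and N accepts in {q2}. In every reachable pair the two components are either both accepting — (p0, q2) — or both non-accepting, so no string is accepted by exactly one of the machines: L(M) \ L(N) and L(N) \ L(M) are both empty.
Hence every string is accepted by M iff it is accepted by N, and the two languages coincide.

Yes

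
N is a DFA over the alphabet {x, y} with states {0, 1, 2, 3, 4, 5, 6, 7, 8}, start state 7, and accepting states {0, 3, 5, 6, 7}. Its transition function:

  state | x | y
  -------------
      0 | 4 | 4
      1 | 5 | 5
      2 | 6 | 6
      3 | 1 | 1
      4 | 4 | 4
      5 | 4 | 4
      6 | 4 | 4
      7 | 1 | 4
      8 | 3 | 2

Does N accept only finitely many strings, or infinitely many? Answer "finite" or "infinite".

finite

The useful states (reachable from 7 and able to reach an accepting state) are {1, 5, 7}.
Restricted to these states the transition graph has no cycle, so every accepting path has bounded length and L is finite.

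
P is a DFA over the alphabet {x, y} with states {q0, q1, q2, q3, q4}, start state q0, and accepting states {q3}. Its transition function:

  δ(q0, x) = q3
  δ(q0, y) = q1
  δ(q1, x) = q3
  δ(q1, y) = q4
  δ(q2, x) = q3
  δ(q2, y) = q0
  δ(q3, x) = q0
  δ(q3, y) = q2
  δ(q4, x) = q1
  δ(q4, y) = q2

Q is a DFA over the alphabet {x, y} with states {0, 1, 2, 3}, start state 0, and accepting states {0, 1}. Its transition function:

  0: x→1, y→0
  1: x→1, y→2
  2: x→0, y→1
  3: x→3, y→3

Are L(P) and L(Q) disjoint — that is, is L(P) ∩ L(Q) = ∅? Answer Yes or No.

The string x is accepted by both P and Q.
Hence L(P) ∩ L(Q) ≠ ∅.

No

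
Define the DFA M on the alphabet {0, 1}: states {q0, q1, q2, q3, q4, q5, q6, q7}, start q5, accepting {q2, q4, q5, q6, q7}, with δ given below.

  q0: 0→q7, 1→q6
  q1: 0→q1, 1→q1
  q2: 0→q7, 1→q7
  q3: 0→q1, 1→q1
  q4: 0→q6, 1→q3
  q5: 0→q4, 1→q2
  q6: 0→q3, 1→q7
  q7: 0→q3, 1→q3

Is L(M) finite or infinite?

finite

The useful states (reachable from q5 and able to reach an accepting state) are {q2, q4, q5, q6, q7}.
Restricted to these states the transition graph has no cycle, so every accepting path has bounded length and L is finite.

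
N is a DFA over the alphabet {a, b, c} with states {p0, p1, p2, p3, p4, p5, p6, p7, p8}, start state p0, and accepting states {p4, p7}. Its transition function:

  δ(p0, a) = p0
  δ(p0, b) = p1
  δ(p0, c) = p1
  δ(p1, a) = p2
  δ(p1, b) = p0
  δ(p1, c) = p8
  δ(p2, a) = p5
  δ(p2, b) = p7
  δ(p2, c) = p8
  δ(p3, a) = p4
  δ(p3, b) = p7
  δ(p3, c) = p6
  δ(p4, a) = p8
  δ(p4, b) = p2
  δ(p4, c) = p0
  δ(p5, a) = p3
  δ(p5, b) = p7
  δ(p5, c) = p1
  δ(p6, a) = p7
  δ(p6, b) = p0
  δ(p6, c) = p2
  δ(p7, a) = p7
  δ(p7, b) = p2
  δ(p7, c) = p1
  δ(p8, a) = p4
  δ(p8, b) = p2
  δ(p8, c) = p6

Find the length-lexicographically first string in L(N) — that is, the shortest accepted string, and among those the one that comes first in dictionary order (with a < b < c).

bab

A breadth-first search from p0 reaches an accepting state first via the path p0 → p1 → p2 → p7 on input bab.
No string of length < 3 is accepted (BFS exhausts all shorter strings without reaching an accepting state), and bab is the lexicographically least accepting string of length 3.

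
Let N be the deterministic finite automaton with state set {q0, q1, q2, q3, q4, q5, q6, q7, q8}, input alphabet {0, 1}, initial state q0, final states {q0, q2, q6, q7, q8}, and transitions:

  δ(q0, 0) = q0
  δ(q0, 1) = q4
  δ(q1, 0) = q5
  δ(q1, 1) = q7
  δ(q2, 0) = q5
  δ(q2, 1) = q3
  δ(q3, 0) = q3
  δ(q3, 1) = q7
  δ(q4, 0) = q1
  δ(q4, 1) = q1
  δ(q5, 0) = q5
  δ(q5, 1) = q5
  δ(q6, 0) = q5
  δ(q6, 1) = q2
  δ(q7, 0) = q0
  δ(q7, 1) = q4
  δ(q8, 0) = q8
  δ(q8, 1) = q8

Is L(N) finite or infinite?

State q0 is reachable from the start and can reach an accepting state, and it lies on the cycle q0 → q0.
Traversing that cycle any number of times yields accepted strings of unbounded length, so the language is infinite.

infinite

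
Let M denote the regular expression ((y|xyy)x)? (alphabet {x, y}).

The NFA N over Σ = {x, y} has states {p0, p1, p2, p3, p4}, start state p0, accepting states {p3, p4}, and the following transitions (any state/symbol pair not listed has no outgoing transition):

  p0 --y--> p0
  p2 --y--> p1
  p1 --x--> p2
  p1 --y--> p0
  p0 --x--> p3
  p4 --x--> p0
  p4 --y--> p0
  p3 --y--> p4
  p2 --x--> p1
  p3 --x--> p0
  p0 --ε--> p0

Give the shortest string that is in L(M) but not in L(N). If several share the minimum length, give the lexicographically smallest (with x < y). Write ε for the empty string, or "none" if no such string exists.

ε

The empty string ε is accepted by M but not by N.
Since ε is the unique shortest string, it is the required witness.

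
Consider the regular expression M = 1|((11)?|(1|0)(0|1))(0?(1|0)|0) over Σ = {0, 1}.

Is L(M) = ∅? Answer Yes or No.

The string 0 matches the expression, so it belongs to L(M).
Since L(M) contains at least one string, it is not empty.

No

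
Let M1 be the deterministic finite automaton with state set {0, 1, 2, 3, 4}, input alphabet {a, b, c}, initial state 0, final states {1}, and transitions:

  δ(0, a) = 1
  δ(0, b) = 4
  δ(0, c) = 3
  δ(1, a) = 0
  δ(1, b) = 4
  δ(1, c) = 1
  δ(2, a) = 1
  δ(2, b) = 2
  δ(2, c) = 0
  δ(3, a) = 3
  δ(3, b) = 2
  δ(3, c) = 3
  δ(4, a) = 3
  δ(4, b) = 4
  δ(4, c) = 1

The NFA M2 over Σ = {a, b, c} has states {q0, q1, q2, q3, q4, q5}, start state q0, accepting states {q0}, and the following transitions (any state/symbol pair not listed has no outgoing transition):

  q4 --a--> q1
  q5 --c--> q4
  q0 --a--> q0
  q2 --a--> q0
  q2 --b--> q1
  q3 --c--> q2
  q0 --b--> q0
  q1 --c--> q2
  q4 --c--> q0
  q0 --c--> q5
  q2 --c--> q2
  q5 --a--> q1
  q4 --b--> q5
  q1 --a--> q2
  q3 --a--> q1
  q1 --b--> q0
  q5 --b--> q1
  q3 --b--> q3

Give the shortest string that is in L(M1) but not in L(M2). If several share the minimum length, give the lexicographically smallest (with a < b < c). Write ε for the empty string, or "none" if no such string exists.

The string ac is accepted by M1 but not by M2.
No shorter string lies in the difference, and ac is the lexicographically first length-2 string in L(M1) \ L(M2).

ac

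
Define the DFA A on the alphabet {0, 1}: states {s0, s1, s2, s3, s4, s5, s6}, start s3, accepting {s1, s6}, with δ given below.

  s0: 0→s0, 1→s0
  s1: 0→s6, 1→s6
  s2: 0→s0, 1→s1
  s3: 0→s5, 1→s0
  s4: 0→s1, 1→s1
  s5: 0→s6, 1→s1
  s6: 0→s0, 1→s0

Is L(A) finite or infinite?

The useful states (reachable from s3 and able to reach an accepting state) are {s1, s3, s5, s6}.
Restricted to these states the transition graph has no cycle, so every accepting path has bounded length and L is finite.

finite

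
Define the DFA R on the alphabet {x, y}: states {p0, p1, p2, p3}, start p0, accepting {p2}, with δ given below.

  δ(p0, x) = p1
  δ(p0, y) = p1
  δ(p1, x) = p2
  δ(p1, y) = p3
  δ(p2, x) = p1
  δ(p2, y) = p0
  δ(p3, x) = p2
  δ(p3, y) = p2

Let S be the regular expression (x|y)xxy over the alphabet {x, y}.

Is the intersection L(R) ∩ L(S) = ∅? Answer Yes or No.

Converting the expression S to a DFA (subset construction, then merging equivalent states) gives the minimal DFA with states {s0, s1, s2, s3, s4, s5}, start state s0, accepting states {s5} and transitions s0: x→s1, y→s1; s1: x→s2, y→s3; s2: x→s4, y→s3; s3: x→s3, y→s3; s4: x→s3, y→s5; s5: x→s3, y→s3.
Exploring the product automaton R × S from the start pair (p0, s0), following both machines on each input symbol, reaches 9 state pairs: (p0, s0), (p1, s1), (p2, s2), (p3, s3), (p1, s4), (p0, s3), (p2, s3), (p3, s5), (p1, s3).
R accepts in {p2} and S accepts in {s5}; no reachable pair has both components accepting, so no string drives both machines to acceptance simultaneously and L(R) ∩ L(S) = ∅.
So no string is accepted by both, and the intersection is empty.

Yes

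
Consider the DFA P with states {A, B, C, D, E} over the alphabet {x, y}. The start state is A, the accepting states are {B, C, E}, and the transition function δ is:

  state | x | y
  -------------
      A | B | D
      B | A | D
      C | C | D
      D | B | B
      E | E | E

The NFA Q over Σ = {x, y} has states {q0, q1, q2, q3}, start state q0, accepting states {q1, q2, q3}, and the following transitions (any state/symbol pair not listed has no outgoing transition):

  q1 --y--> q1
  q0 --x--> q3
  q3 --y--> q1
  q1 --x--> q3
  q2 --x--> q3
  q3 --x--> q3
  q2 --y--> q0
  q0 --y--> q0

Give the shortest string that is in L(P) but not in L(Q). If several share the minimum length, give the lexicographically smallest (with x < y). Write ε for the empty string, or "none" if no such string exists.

The string yy is accepted by P but not by Q.
No shorter string lies in the difference, and yy is the lexicographically first length-2 string in L(P) \ L(Q).

yy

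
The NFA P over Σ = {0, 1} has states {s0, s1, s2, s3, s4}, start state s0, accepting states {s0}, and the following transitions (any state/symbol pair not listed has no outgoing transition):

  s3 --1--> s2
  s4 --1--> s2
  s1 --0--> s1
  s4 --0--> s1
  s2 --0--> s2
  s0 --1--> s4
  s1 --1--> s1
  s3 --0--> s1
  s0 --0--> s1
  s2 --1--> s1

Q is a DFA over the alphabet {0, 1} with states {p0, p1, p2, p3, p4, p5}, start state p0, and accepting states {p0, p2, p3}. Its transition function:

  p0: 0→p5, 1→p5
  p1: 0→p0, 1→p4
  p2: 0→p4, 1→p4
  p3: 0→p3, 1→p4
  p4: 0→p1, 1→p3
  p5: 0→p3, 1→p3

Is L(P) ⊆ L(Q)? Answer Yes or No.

Yes

Exploring the product automaton P × Q from the start pair (s0, p0), following both machines on each input symbol, reaches 8 state pairs: (s0, p0), (s1, p5), (s4, p5), (s1, p3), (s2, p3), (s1, p4), (s1, p1), (s1, p0).
P accepts in {s0} and Q accepts in {p0, p2, p3}. The reachable pairs whose P-component is accepting are (s0, p0); in each of them the Q-component is accepting too, so the product for L(P) \ L(Q) (P-component accepting, Q-component rejecting) has no reachable accepting pair and the difference is empty.
Hence every string in L(P) is also in L(Q).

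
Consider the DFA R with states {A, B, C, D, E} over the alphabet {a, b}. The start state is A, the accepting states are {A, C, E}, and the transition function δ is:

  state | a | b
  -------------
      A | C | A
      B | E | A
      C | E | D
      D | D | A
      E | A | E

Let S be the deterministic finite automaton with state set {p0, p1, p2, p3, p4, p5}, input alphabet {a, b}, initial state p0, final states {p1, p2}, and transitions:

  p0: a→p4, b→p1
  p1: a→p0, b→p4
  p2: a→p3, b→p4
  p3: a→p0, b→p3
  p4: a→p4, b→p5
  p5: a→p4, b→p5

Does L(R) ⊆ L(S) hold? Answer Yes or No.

No

The empty string ε is in L(R) but not in L(S).
So L(R) ⊄ L(S).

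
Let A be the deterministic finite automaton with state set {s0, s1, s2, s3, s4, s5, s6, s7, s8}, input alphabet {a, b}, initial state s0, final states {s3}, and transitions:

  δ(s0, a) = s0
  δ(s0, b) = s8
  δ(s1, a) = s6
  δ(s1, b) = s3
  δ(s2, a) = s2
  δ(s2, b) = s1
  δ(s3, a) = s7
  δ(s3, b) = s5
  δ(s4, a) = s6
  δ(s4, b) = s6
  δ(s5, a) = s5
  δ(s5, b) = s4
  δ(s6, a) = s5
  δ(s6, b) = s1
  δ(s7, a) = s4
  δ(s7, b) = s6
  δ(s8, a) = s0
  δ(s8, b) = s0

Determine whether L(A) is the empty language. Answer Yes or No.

Yes

The states reachable from the start state are {s0, s8}.
None of the accepting states {s3} is reachable, so no string is accepted and L(A) = ∅.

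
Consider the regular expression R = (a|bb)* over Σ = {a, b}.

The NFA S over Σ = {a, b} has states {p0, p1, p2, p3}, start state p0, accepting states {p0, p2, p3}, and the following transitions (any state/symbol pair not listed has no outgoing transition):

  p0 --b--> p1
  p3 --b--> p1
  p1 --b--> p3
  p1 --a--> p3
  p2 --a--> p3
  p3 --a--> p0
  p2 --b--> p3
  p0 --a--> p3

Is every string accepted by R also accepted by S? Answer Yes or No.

Converting the expression R to a DFA (subset construction, then merging equivalent states) gives the minimal DFA with states {r0, r1, r2}, start state r0, accepting states {r0} and transitions r0: a→r0, b→r1; r1: a→r2, b→r0; r2: a→r2, b→r2.
Exploring the product automaton R × S from the start pair (r0, p0), following both machines on each input symbol, reaches 6 state pairs: (r0, p0), (r0, p3), (r1, p1), (r2, p3), (r2, p0), (r2, p1).
R accepts in {r0} and S accepts in {p0, p2, p3}. The reachable pairs whose R-component is accepting are (r0, p0), (r0, p3); in each of them the S-component is accepting too, so the product for L(R) \ L(S) (R-component accepting, S-component rejecting) has no reachable accepting pair and the difference is empty.
Hence every string in L(R) is also in L(S).

Yes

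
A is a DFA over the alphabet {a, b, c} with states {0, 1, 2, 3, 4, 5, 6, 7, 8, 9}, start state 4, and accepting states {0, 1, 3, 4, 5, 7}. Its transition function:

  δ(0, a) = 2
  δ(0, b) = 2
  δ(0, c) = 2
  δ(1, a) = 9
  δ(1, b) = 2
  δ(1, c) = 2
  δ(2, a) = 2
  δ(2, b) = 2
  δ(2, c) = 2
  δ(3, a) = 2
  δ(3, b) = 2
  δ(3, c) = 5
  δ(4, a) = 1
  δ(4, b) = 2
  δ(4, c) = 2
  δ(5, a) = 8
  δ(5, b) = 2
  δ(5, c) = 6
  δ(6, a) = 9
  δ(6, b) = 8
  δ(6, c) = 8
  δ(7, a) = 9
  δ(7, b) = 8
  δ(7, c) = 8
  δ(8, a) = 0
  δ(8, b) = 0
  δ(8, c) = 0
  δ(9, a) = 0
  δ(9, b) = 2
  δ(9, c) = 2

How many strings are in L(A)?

The useful subgraph on states {0, 1, 4, 9} is acyclic, so L(A) is finite; the longest accepting path visits 4 useful states, giving maximum string length 3.
Counting accepting paths from 4 by length: 1 of length 0, 1 of length 1, 1 of length 3. Total 3.

3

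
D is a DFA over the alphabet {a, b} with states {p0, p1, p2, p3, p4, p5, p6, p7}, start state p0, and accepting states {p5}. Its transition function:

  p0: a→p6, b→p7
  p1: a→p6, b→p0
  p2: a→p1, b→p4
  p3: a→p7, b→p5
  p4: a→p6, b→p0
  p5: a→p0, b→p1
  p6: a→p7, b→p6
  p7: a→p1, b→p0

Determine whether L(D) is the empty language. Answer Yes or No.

The states reachable from the start state are {p0, p1, p6, p7}.
None of the accepting states {p5} is reachable, so no string is accepted and L(D) = ∅.

Yes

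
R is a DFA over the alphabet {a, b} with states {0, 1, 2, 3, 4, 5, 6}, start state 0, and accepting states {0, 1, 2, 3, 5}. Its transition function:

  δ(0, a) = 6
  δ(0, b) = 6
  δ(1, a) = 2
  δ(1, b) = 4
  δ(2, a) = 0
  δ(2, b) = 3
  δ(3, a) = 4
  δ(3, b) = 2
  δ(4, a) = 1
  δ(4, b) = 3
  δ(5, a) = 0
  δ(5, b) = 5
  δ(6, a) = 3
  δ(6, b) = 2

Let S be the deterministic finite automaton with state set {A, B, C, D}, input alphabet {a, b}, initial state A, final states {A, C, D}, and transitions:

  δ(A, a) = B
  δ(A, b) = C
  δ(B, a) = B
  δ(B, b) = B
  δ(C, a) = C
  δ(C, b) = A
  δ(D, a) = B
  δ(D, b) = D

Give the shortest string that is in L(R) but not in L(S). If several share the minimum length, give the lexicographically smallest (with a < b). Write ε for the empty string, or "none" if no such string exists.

aa

The string aa is accepted by R but not by S.
No shorter string lies in the difference, and aa is the lexicographically first length-2 string in L(R) \ L(S).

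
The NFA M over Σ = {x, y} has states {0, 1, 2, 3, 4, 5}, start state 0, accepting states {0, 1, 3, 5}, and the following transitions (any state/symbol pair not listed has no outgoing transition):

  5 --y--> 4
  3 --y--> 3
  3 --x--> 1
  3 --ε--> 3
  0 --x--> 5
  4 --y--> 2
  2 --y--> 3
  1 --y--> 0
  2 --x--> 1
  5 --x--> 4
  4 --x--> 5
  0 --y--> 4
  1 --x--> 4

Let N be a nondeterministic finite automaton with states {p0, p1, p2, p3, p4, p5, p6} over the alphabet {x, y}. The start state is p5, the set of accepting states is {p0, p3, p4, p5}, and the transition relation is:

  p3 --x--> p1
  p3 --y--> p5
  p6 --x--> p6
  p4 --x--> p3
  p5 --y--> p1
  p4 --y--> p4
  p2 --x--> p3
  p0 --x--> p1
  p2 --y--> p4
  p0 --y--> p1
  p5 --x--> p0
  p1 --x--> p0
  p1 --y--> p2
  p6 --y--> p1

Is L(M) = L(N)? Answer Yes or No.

Exploring the product automaton M × N from the start pair (0, p5), following both machines on each input symbol, reaches 6 state pairs: (0, p5), (5, p0), (4, p1), (2, p2), (1, p3), (3, p4).
M accepts in {0, 1, 3, 5} and N accepts in {p0, p3, p4, p5}. In every reachable pair the two components are either both accepting — (0, p5), (5, p0), (1, p3), (3, p4) — or both non-accepting, so no string is accepted by exactly one of the machines: L(M) \ L(N) and L(N) \ L(M) are both empty.
Hence every string is accepted by M iff it is accepted by N, and the two languages coincide.

Yes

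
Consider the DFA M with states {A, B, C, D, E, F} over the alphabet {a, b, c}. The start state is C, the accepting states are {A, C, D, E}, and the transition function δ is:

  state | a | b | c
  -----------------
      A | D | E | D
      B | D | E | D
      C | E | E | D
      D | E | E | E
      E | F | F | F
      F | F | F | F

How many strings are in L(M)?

The useful subgraph on states {C, D, E} is acyclic, so L(M) is finite; the longest accepting path visits 3 useful states, giving maximum string length 2.
Counting accepting paths from C by length: 1 of length 0, 3 of length 1, 3 of length 2. Total 7.

7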